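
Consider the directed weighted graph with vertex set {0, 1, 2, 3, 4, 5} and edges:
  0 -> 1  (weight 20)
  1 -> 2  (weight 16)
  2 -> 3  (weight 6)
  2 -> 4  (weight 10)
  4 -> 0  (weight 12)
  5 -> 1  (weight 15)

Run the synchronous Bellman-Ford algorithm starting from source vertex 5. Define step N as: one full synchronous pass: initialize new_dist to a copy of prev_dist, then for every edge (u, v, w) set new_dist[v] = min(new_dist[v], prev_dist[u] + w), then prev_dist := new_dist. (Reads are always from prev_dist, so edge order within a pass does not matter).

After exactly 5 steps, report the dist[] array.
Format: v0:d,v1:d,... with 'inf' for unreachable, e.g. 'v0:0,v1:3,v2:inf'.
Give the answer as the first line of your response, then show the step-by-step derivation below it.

v0:53,v1:15,v2:31,v3:37,v4:41,v5:0

step 1: dist = v0:inf,v1:15,v2:inf,v3:inf,v4:inf,v5:0
step 2: dist = v0:inf,v1:15,v2:31,v3:inf,v4:inf,v5:0
step 3: dist = v0:inf,v1:15,v2:31,v3:37,v4:41,v5:0
step 4: dist = v0:53,v1:15,v2:31,v3:37,v4:41,v5:0
step 5: dist = v0:53,v1:15,v2:31,v3:37,v4:41,v5:0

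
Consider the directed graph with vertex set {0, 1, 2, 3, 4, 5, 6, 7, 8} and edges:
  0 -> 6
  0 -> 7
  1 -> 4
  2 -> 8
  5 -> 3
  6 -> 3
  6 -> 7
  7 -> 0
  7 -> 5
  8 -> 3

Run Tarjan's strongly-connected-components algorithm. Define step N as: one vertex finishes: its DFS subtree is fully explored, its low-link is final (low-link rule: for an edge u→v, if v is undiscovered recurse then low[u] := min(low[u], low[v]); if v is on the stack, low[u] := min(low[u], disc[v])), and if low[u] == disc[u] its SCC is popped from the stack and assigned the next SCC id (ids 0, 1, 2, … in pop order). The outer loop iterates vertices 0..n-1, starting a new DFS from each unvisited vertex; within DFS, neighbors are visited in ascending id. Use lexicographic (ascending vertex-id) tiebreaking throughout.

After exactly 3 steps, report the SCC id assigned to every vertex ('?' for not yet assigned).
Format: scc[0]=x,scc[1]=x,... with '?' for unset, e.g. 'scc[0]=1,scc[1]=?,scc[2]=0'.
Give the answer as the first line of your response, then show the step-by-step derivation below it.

scc[0]=?,scc[1]=?,scc[2]=?,scc[3]=0,scc[4]=?,scc[5]=1,scc[6]=?,scc[7]=?,scc[8]=?

step 1: low=(low[0]=0,low[1]=?,low[2]=?,low[3]=2,low[4]=?,low[5]=?,low[6]=1,low[7]=?,low[8]=?); scc=(scc[0]=?,scc[1]=?,scc[2]=?,scc[3]=0,scc[4]=?,scc[5]=?,scc[6]=?,scc[7]=?,scc[8]=?)
step 2: low=(low[0]=0,low[1]=?,low[2]=?,low[3]=2,low[4]=?,low[5]=4,low[6]=1,low[7]=0,low[8]=?); scc=(scc[0]=?,scc[1]=?,scc[2]=?,scc[3]=0,scc[4]=?,scc[5]=1,scc[6]=?,scc[7]=?,scc[8]=?)
step 3: low=(low[0]=0,low[1]=?,low[2]=?,low[3]=2,low[4]=?,low[5]=4,low[6]=1,low[7]=0,low[8]=?); scc=(scc[0]=?,scc[1]=?,scc[2]=?,scc[3]=0,scc[4]=?,scc[5]=1,scc[6]=?,scc[7]=?,scc[8]=?)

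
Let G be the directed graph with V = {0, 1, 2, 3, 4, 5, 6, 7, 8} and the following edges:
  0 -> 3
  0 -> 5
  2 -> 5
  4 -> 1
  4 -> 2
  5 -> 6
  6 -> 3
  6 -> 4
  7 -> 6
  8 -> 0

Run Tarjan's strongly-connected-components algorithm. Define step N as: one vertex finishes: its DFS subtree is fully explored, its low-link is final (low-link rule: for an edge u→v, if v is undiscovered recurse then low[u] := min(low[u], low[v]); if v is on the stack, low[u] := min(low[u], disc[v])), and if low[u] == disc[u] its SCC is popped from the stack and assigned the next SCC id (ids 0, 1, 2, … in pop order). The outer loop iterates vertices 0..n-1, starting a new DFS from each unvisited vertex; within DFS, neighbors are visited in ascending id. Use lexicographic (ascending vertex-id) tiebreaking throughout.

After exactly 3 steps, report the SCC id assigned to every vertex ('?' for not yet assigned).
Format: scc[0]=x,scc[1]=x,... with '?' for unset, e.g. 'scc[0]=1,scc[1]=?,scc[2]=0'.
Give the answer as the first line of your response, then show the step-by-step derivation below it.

scc[0]=?,scc[1]=1,scc[2]=?,scc[3]=0,scc[4]=?,scc[5]=?,scc[6]=?,scc[7]=?,scc[8]=?

step 1: low=(low[0]=0,low[1]=?,low[2]=?,low[3]=1,low[4]=?,low[5]=?,low[6]=?,low[7]=?,low[8]=?); scc=(scc[0]=?,scc[1]=?,scc[2]=?,scc[3]=0,scc[4]=?,scc[5]=?,scc[6]=?,scc[7]=?,scc[8]=?)
step 2: low=(low[0]=0,low[1]=5,low[2]=?,low[3]=1,low[4]=4,low[5]=2,low[6]=3,low[7]=?,low[8]=?); scc=(scc[0]=?,scc[1]=1,scc[2]=?,scc[3]=0,scc[4]=?,scc[5]=?,scc[6]=?,scc[7]=?,scc[8]=?)
step 3: low=(low[0]=0,low[1]=5,low[2]=2,low[3]=1,low[4]=4,low[5]=2,low[6]=3,low[7]=?,low[8]=?); scc=(scc[0]=?,scc[1]=1,scc[2]=?,scc[3]=0,scc[4]=?,scc[5]=?,scc[6]=?,scc[7]=?,scc[8]=?)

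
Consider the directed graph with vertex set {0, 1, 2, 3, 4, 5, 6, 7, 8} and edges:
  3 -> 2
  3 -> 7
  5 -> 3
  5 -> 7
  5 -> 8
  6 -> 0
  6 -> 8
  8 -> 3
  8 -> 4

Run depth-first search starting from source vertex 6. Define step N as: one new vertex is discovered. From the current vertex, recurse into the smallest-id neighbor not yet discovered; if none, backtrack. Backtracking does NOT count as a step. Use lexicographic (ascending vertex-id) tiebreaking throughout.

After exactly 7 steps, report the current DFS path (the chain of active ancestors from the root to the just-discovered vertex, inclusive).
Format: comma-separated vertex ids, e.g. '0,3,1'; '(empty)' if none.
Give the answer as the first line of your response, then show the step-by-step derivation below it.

6,8,4

step 1: discover 6; path=6; order=6
step 2: discover 0; path=6>0; order=6,0
step 3: discover 8; path=6>8; order=6,0,8
step 4: discover 3; path=6>8>3; order=6,0,8,3
step 5: discover 2; path=6>8>3>2; order=6,0,8,3,2
step 6: discover 7; path=6>8>3>7; order=6,0,8,3,2,7
step 7: discover 4; path=6>8>4; order=6,0,8,3,2,7,4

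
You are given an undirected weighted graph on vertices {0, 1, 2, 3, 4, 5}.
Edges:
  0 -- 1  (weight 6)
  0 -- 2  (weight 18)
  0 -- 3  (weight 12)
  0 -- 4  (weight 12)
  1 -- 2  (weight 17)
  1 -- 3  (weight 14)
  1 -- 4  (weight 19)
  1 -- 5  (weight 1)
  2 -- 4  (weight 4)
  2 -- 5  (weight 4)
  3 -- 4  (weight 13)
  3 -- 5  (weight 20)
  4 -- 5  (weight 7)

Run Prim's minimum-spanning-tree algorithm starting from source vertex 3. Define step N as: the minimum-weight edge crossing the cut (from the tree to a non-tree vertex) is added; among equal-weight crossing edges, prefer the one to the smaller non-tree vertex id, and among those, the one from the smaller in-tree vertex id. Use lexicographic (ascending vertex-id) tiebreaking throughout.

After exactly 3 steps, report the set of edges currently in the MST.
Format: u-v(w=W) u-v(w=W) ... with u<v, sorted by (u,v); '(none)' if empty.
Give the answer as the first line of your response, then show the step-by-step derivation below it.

0-1(w=6) 0-3(w=12) 1-5(w=1)

step 1: add edge 0-3 (w=12); MST = {0-3(w=12)}
step 2: add edge 0-1 (w=6); MST = {0-1(w=6) 0-3(w=12)}
step 3: add edge 1-5 (w=1); MST = {0-1(w=6) 0-3(w=12) 1-5(w=1)}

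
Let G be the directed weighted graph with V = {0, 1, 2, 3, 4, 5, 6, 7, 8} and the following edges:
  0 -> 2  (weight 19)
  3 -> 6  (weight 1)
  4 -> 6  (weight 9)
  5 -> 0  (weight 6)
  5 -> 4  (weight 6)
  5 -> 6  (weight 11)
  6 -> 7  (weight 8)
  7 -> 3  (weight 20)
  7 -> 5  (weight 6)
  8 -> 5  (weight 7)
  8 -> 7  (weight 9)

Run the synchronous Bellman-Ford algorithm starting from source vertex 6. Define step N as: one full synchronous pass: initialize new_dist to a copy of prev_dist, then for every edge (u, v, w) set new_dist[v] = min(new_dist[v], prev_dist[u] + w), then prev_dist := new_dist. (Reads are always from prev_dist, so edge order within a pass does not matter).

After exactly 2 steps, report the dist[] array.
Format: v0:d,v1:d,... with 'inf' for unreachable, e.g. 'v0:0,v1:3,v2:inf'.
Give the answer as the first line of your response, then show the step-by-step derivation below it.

v0:inf,v1:inf,v2:inf,v3:28,v4:inf,v5:14,v6:0,v7:8,v8:inf

step 1: dist = v0:inf,v1:inf,v2:inf,v3:inf,v4:inf,v5:inf,v6:0,v7:8,v8:inf
step 2: dist = v0:inf,v1:inf,v2:inf,v3:28,v4:inf,v5:14,v6:0,v7:8,v8:inf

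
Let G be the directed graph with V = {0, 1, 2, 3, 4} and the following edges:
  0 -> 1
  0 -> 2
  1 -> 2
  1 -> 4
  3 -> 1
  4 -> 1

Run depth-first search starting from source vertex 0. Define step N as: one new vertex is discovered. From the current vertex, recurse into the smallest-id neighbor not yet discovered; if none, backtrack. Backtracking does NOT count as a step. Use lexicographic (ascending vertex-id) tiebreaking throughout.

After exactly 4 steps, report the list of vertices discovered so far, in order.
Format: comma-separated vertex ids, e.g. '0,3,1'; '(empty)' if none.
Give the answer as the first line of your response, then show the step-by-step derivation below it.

0,1,2,4

step 1: discover 0; path=0; order=0
step 2: discover 1; path=0>1; order=0,1
step 3: discover 2; path=0>1>2; order=0,1,2
step 4: discover 4; path=0>1>4; order=0,1,2,4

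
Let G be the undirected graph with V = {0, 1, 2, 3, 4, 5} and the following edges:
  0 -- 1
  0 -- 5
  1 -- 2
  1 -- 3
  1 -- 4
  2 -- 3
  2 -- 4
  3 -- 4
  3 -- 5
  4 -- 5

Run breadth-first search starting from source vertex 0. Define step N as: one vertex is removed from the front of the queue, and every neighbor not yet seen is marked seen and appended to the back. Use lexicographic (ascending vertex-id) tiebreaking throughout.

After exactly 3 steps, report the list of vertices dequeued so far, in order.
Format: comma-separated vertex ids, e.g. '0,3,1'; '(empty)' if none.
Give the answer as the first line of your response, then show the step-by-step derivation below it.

0,1,5

step 1: dequeue 0; queue=[1,5]; order=0
step 2: dequeue 1; queue=[5,2,3,4]; order=0,1
step 3: dequeue 5; queue=[2,3,4]; order=0,1,5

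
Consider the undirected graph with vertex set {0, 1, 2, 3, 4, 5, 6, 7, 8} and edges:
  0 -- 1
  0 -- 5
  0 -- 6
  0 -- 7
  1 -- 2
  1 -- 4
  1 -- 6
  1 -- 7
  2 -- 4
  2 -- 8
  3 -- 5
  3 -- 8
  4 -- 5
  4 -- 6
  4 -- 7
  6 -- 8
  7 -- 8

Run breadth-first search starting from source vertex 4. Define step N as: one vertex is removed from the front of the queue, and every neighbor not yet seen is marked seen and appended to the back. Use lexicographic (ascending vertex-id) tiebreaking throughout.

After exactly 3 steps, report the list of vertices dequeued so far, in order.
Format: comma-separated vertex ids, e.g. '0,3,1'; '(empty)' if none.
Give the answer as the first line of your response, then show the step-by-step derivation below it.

4,1,2

step 1: dequeue 4; queue=[1,2,5,6,7]; order=4
step 2: dequeue 1; queue=[2,5,6,7,0]; order=4,1
step 3: dequeue 2; queue=[5,6,7,0,8]; order=4,1,2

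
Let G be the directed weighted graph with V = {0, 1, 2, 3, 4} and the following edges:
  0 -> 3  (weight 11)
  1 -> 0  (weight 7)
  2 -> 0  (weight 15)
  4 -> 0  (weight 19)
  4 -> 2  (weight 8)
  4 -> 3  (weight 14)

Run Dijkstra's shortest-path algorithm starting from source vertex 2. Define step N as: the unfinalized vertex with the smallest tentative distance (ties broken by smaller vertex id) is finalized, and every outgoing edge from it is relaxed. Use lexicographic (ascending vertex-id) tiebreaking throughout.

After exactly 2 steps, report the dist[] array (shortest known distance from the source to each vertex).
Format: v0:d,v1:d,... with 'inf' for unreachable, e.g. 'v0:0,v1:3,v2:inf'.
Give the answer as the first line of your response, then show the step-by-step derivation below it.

v0:15,v1:inf,v2:0,v3:26,v4:inf

step 1: dist = v0:15,v1:inf,v2:0,v3:inf,v4:inf
step 2: dist = v0:15,v1:inf,v2:0,v3:26,v4:inf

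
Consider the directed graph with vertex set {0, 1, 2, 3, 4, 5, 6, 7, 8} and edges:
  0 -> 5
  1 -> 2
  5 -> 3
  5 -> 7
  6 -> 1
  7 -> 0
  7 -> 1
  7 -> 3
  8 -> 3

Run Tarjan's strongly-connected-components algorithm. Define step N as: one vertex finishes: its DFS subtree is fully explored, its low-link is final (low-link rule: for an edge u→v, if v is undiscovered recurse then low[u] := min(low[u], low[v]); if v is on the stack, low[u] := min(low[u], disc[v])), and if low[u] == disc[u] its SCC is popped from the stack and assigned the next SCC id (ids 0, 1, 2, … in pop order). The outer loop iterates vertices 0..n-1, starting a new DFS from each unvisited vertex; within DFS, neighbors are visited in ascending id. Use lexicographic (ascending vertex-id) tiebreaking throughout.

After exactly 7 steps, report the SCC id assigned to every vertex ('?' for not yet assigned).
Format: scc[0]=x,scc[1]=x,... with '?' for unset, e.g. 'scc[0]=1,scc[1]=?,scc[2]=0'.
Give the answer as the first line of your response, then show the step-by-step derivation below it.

scc[0]=3,scc[1]=2,scc[2]=1,scc[3]=0,scc[4]=4,scc[5]=3,scc[6]=?,scc[7]=3,scc[8]=?

step 1: low=(low[0]=0,low[1]=?,low[2]=?,low[3]=2,low[4]=?,low[5]=1,low[6]=?,low[7]=?,low[8]=?); scc=(scc[0]=?,scc[1]=?,scc[2]=?,scc[3]=0,scc[4]=?,scc[5]=?,scc[6]=?,scc[7]=?,scc[8]=?)
step 2: low=(low[0]=0,low[1]=4,low[2]=5,low[3]=2,low[4]=?,low[5]=1,low[6]=?,low[7]=0,low[8]=?); scc=(scc[0]=?,scc[1]=?,scc[2]=1,scc[3]=0,scc[4]=?,scc[5]=?,scc[6]=?,scc[7]=?,scc[8]=?)
step 3: low=(low[0]=0,low[1]=4,low[2]=5,low[3]=2,low[4]=?,low[5]=1,low[6]=?,low[7]=0,low[8]=?); scc=(scc[0]=?,scc[1]=2,scc[2]=1,scc[3]=0,scc[4]=?,scc[5]=?,scc[6]=?,scc[7]=?,scc[8]=?)
step 4: low=(low[0]=0,low[1]=4,low[2]=5,low[3]=2,low[4]=?,low[5]=1,low[6]=?,low[7]=0,low[8]=?); scc=(scc[0]=?,scc[1]=2,scc[2]=1,scc[3]=0,scc[4]=?,scc[5]=?,scc[6]=?,scc[7]=?,scc[8]=?)
step 5: low=(low[0]=0,low[1]=4,low[2]=5,low[3]=2,low[4]=?,low[5]=0,low[6]=?,low[7]=0,low[8]=?); scc=(scc[0]=?,scc[1]=2,scc[2]=1,scc[3]=0,scc[4]=?,scc[5]=?,scc[6]=?,scc[7]=?,scc[8]=?)
step 6: low=(low[0]=0,low[1]=4,low[2]=5,low[3]=2,low[4]=?,low[5]=0,low[6]=?,low[7]=0,low[8]=?); scc=(scc[0]=3,scc[1]=2,scc[2]=1,scc[3]=0,scc[4]=?,scc[5]=3,scc[6]=?,scc[7]=3,scc[8]=?)
step 7: low=(low[0]=0,low[1]=4,low[2]=5,low[3]=2,low[4]=6,low[5]=0,low[6]=?,low[7]=0,low[8]=?); scc=(scc[0]=3,scc[1]=2,scc[2]=1,scc[3]=0,scc[4]=4,scc[5]=3,scc[6]=?,scc[7]=3,scc[8]=?)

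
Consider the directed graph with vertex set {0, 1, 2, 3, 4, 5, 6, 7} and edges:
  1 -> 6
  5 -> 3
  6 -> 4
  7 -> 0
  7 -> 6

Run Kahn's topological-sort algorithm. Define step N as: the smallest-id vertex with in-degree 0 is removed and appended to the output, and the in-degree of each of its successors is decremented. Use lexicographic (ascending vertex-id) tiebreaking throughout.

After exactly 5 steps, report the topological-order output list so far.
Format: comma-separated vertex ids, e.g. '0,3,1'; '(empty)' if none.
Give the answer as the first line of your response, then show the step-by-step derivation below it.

1,2,5,3,7

step 1: output 1; order=[1]; indeg=(1,0,0,1,1,0,1,0)
step 2: output 2; order=[1,2]; indeg=(1,0,0,1,1,0,1,0)
step 3: output 5; order=[1,2,5]; indeg=(1,0,0,0,1,0,1,0)
step 4: output 3; order=[1,2,5,3]; indeg=(1,0,0,0,1,0,1,0)
step 5: output 7; order=[1,2,5,3,7]; indeg=(0,0,0,0,1,0,0,0)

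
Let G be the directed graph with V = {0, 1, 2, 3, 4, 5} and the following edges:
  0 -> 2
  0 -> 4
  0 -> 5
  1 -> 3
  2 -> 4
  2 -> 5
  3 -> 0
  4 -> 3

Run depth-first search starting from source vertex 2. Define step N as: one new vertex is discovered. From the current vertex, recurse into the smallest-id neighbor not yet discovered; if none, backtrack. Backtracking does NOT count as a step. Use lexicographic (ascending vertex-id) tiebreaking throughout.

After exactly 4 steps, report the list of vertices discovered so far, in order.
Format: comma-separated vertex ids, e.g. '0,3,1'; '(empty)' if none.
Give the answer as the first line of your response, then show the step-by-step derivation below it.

2,4,3,0

step 1: discover 2; path=2; order=2
step 2: discover 4; path=2>4; order=2,4
step 3: discover 3; path=2>4>3; order=2,4,3
step 4: discover 0; path=2>4>3>0; order=2,4,3,0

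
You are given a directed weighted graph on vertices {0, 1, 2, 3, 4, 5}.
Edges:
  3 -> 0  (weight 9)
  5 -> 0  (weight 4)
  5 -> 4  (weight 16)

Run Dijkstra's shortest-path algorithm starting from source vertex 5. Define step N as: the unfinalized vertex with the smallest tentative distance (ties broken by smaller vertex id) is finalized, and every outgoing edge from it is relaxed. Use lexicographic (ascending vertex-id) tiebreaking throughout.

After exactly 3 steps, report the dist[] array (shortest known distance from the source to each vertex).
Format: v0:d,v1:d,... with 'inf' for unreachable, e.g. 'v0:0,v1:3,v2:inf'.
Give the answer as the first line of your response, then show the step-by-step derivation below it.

v0:4,v1:inf,v2:inf,v3:inf,v4:16,v5:0

step 1: dist = v0:4,v1:inf,v2:inf,v3:inf,v4:16,v5:0
step 2: dist = v0:4,v1:inf,v2:inf,v3:inf,v4:16,v5:0
step 3: dist = v0:4,v1:inf,v2:inf,v3:inf,v4:16,v5:0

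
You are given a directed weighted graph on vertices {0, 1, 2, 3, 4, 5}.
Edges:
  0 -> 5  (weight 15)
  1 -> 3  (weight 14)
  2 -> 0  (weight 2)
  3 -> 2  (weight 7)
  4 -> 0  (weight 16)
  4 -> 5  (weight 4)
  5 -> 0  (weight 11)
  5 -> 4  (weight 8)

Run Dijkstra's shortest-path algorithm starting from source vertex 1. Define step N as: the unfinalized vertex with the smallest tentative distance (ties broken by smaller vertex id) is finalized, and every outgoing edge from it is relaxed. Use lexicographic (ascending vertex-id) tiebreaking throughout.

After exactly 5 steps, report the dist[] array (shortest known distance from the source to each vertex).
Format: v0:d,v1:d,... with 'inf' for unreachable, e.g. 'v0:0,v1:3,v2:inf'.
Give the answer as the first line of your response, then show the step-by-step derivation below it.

v0:23,v1:0,v2:21,v3:14,v4:46,v5:38

step 1: dist = v0:inf,v1:0,v2:inf,v3:14,v4:inf,v5:inf
step 2: dist = v0:inf,v1:0,v2:21,v3:14,v4:inf,v5:inf
step 3: dist = v0:23,v1:0,v2:21,v3:14,v4:inf,v5:inf
step 4: dist = v0:23,v1:0,v2:21,v3:14,v4:inf,v5:38
step 5: dist = v0:23,v1:0,v2:21,v3:14,v4:46,v5:38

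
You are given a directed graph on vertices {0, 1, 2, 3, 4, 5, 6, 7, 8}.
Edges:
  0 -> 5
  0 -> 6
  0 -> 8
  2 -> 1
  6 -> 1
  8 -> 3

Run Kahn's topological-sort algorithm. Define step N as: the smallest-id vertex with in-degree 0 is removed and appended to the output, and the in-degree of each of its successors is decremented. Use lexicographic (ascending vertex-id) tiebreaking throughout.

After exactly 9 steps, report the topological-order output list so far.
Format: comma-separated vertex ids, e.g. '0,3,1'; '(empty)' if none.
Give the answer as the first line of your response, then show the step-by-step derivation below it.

0,2,4,5,6,1,7,8,3

step 1: output 0; order=[0]; indeg=(0,2,0,1,0,0,0,0,0)
step 2: output 2; order=[0,2]; indeg=(0,1,0,1,0,0,0,0,0)
step 3: output 4; order=[0,2,4]; indeg=(0,1,0,1,0,0,0,0,0)
step 4: output 5; order=[0,2,4,5]; indeg=(0,1,0,1,0,0,0,0,0)
step 5: output 6; order=[0,2,4,5,6]; indeg=(0,0,0,1,0,0,0,0,0)
step 6: output 1; order=[0,2,4,5,6,1]; indeg=(0,0,0,1,0,0,0,0,0)
step 7: output 7; order=[0,2,4,5,6,1,7]; indeg=(0,0,0,1,0,0,0,0,0)
step 8: output 8; order=[0,2,4,5,6,1,7,8]; indeg=(0,0,0,0,0,0,0,0,0)
step 9: output 3; order=[0,2,4,5,6,1,7,8,3]; indeg=(0,0,0,0,0,0,0,0,0)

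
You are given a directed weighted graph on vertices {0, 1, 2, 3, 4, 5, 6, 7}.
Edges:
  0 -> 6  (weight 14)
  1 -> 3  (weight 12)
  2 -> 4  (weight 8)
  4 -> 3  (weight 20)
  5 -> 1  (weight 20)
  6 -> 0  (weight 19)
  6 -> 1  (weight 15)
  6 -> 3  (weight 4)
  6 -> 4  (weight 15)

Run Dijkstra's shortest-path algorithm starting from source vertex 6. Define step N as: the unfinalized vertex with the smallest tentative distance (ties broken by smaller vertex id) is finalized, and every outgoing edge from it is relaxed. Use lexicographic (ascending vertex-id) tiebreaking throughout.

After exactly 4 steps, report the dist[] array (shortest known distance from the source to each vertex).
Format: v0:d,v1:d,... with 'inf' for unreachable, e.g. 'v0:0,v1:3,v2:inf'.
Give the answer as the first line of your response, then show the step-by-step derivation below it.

v0:19,v1:15,v2:inf,v3:4,v4:15,v5:inf,v6:0,v7:inf

step 1: dist = v0:19,v1:15,v2:inf,v3:4,v4:15,v5:inf,v6:0,v7:inf
step 2: dist = v0:19,v1:15,v2:inf,v3:4,v4:15,v5:inf,v6:0,v7:inf
step 3: dist = v0:19,v1:15,v2:inf,v3:4,v4:15,v5:inf,v6:0,v7:inf
step 4: dist = v0:19,v1:15,v2:inf,v3:4,v4:15,v5:inf,v6:0,v7:inf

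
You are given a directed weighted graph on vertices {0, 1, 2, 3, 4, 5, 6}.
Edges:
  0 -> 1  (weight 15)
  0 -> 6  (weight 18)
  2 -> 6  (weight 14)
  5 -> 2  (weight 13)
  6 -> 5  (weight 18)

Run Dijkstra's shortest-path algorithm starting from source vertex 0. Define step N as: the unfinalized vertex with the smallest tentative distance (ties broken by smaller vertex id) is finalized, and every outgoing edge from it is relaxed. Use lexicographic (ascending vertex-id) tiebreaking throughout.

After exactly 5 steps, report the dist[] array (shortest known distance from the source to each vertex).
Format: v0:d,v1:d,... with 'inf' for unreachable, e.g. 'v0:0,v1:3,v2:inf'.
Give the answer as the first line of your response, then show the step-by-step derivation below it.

v0:0,v1:15,v2:49,v3:inf,v4:inf,v5:36,v6:18

step 1: dist = v0:0,v1:15,v2:inf,v3:inf,v4:inf,v5:inf,v6:18
step 2: dist = v0:0,v1:15,v2:inf,v3:inf,v4:inf,v5:inf,v6:18
step 3: dist = v0:0,v1:15,v2:inf,v3:inf,v4:inf,v5:36,v6:18
step 4: dist = v0:0,v1:15,v2:49,v3:inf,v4:inf,v5:36,v6:18
step 5: dist = v0:0,v1:15,v2:49,v3:inf,v4:inf,v5:36,v6:18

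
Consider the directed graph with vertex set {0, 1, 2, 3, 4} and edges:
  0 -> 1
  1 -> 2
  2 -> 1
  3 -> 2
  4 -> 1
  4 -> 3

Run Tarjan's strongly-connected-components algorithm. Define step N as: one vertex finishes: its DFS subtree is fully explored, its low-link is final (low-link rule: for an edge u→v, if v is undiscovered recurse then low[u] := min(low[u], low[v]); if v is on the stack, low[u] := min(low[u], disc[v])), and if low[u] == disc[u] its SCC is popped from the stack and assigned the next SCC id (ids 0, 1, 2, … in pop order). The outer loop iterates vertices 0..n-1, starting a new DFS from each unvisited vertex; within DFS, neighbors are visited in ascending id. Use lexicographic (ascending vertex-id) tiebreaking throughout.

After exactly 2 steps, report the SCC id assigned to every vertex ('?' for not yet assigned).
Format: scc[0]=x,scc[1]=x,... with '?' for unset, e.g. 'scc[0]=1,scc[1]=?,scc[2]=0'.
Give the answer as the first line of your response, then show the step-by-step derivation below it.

scc[0]=?,scc[1]=0,scc[2]=0,scc[3]=?,scc[4]=?

step 1: low=(low[0]=0,low[1]=1,low[2]=1,low[3]=?,low[4]=?); scc=(scc[0]=?,scc[1]=?,scc[2]=?,scc[3]=?,scc[4]=?)
step 2: low=(low[0]=0,low[1]=1,low[2]=1,low[3]=?,low[4]=?); scc=(scc[0]=?,scc[1]=0,scc[2]=0,scc[3]=?,scc[4]=?)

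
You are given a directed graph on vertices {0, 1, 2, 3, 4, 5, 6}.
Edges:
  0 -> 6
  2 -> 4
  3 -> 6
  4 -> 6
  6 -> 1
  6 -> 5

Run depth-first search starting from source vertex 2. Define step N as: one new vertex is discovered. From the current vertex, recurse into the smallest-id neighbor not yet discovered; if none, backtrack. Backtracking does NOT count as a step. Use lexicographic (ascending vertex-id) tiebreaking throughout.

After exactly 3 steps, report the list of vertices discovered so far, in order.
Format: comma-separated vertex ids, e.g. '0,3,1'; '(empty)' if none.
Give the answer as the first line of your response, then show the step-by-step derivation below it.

2,4,6

step 1: discover 2; path=2; order=2
step 2: discover 4; path=2>4; order=2,4
step 3: discover 6; path=2>4>6; order=2,4,6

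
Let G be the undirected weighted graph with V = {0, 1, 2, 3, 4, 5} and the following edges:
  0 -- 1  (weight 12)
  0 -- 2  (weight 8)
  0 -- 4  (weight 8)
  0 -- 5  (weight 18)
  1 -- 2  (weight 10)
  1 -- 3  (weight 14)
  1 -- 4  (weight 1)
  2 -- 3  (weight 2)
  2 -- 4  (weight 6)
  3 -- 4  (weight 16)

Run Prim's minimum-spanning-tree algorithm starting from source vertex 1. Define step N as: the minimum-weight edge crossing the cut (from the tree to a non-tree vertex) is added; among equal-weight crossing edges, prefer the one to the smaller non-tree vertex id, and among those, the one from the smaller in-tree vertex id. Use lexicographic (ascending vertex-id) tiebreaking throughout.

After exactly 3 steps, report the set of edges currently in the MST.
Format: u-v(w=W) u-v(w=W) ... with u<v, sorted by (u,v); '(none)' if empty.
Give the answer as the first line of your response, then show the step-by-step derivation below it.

1-4(w=1) 2-3(w=2) 2-4(w=6)

step 1: add edge 1-4 (w=1); MST = {1-4(w=1)}
step 2: add edge 2-4 (w=6); MST = {1-4(w=1) 2-4(w=6)}
step 3: add edge 2-3 (w=2); MST = {1-4(w=1) 2-3(w=2) 2-4(w=6)}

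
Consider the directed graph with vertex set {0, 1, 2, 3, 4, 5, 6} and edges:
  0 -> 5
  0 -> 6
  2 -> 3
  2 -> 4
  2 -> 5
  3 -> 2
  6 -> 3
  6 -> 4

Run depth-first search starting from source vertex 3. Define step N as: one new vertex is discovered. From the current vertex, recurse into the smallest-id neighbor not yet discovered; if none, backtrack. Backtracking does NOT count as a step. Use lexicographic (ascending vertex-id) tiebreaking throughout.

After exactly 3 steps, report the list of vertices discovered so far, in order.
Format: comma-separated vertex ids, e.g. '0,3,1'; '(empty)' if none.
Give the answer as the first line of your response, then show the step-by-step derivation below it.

3,2,4

step 1: discover 3; path=3; order=3
step 2: discover 2; path=3>2; order=3,2
step 3: discover 4; path=3>2>4; order=3,2,4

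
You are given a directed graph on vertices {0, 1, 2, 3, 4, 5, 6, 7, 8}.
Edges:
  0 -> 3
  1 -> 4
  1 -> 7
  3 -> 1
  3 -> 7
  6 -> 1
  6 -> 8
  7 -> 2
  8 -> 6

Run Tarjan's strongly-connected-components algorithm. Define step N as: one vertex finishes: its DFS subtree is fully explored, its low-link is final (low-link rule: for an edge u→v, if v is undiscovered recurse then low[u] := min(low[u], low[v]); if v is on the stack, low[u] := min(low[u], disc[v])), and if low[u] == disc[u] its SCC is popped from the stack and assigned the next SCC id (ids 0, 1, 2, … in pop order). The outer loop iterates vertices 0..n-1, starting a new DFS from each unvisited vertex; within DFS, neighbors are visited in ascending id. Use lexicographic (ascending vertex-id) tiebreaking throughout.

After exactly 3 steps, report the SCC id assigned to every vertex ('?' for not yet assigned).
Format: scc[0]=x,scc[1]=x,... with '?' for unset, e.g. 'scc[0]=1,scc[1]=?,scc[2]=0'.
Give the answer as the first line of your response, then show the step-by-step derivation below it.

scc[0]=?,scc[1]=?,scc[2]=1,scc[3]=?,scc[4]=0,scc[5]=?,scc[6]=?,scc[7]=2,scc[8]=?

step 1: low=(low[0]=0,low[1]=2,low[2]=?,low[3]=1,low[4]=3,low[5]=?,low[6]=?,low[7]=?,low[8]=?); scc=(scc[0]=?,scc[1]=?,scc[2]=?,scc[3]=?,scc[4]=0,scc[5]=?,scc[6]=?,scc[7]=?,scc[8]=?)
step 2: low=(low[0]=0,low[1]=2,low[2]=5,low[3]=1,low[4]=3,low[5]=?,low[6]=?,low[7]=4,low[8]=?); scc=(scc[0]=?,scc[1]=?,scc[2]=1,scc[3]=?,scc[4]=0,scc[5]=?,scc[6]=?,scc[7]=?,scc[8]=?)
step 3: low=(low[0]=0,low[1]=2,low[2]=5,low[3]=1,low[4]=3,low[5]=?,low[6]=?,low[7]=4,low[8]=?); scc=(scc[0]=?,scc[1]=?,scc[2]=1,scc[3]=?,scc[4]=0,scc[5]=?,scc[6]=?,scc[7]=2,scc[8]=?)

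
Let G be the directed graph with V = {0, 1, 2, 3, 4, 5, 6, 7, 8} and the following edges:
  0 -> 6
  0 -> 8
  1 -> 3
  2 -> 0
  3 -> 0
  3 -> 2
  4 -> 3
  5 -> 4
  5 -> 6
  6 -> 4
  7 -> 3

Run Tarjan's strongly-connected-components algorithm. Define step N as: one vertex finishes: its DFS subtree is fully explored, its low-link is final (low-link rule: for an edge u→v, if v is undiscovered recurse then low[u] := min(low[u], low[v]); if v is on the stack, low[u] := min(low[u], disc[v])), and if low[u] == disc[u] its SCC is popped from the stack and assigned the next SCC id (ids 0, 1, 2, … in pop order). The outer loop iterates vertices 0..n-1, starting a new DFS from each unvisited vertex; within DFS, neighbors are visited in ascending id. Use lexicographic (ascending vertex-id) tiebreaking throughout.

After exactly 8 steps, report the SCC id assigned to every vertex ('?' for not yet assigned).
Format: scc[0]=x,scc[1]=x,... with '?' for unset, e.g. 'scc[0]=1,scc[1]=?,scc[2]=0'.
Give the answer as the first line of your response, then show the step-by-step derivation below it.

scc[0]=1,scc[1]=2,scc[2]=1,scc[3]=1,scc[4]=1,scc[5]=3,scc[6]=1,scc[7]=?,scc[8]=0

step 1: low=(low[0]=0,low[1]=?,low[2]=0,low[3]=0,low[4]=2,low[5]=?,low[6]=1,low[7]=?,low[8]=?); scc=(scc[0]=?,scc[1]=?,scc[2]=?,scc[3]=?,scc[4]=?,scc[5]=?,scc[6]=?,scc[7]=?,scc[8]=?)
step 2: low=(low[0]=0,low[1]=?,low[2]=0,low[3]=0,low[4]=2,low[5]=?,low[6]=1,low[7]=?,low[8]=?); scc=(scc[0]=?,scc[1]=?,scc[2]=?,scc[3]=?,scc[4]=?,scc[5]=?,scc[6]=?,scc[7]=?,scc[8]=?)
step 3: low=(low[0]=0,low[1]=?,low[2]=0,low[3]=0,low[4]=0,low[5]=?,low[6]=1,low[7]=?,low[8]=?); scc=(scc[0]=?,scc[1]=?,scc[2]=?,scc[3]=?,scc[4]=?,scc[5]=?,scc[6]=?,scc[7]=?,scc[8]=?)
step 4: low=(low[0]=0,low[1]=?,low[2]=0,low[3]=0,low[4]=0,low[5]=?,low[6]=0,low[7]=?,low[8]=?); scc=(scc[0]=?,scc[1]=?,scc[2]=?,scc[3]=?,scc[4]=?,scc[5]=?,scc[6]=?,scc[7]=?,scc[8]=?)
step 5: low=(low[0]=0,low[1]=?,low[2]=0,low[3]=0,low[4]=0,low[5]=?,low[6]=0,low[7]=?,low[8]=5); scc=(scc[0]=?,scc[1]=?,scc[2]=?,scc[3]=?,scc[4]=?,scc[5]=?,scc[6]=?,scc[7]=?,scc[8]=0)
step 6: low=(low[0]=0,low[1]=?,low[2]=0,low[3]=0,low[4]=0,low[5]=?,low[6]=0,low[7]=?,low[8]=5); scc=(scc[0]=1,scc[1]=?,scc[2]=1,scc[3]=1,scc[4]=1,scc[5]=?,scc[6]=1,scc[7]=?,scc[8]=0)
step 7: low=(low[0]=0,low[1]=6,low[2]=0,low[3]=0,low[4]=0,low[5]=?,low[6]=0,low[7]=?,low[8]=5); scc=(scc[0]=1,scc[1]=2,scc[2]=1,scc[3]=1,scc[4]=1,scc[5]=?,scc[6]=1,scc[7]=?,scc[8]=0)
step 8: low=(low[0]=0,low[1]=6,low[2]=0,low[3]=0,low[4]=0,low[5]=7,low[6]=0,low[7]=?,low[8]=5); scc=(scc[0]=1,scc[1]=2,scc[2]=1,scc[3]=1,scc[4]=1,scc[5]=3,scc[6]=1,scc[7]=?,scc[8]=0)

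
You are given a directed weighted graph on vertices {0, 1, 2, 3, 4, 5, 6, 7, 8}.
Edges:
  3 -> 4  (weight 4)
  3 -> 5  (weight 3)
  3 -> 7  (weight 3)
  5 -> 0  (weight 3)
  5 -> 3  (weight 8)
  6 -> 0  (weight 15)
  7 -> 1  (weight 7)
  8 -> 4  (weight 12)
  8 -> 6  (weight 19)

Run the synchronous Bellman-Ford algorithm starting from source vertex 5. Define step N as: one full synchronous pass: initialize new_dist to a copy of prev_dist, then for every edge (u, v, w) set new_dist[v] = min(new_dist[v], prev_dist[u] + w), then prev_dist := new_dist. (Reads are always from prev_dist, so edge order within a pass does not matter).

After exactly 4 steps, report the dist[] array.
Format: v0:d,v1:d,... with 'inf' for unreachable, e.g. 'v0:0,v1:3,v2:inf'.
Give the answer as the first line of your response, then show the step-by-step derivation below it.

v0:3,v1:18,v2:inf,v3:8,v4:12,v5:0,v6:inf,v7:11,v8:inf

step 1: dist = v0:3,v1:inf,v2:inf,v3:8,v4:inf,v5:0,v6:inf,v7:inf,v8:inf
step 2: dist = v0:3,v1:inf,v2:inf,v3:8,v4:12,v5:0,v6:inf,v7:11,v8:inf
step 3: dist = v0:3,v1:18,v2:inf,v3:8,v4:12,v5:0,v6:inf,v7:11,v8:inf
step 4: dist = v0:3,v1:18,v2:inf,v3:8,v4:12,v5:0,v6:inf,v7:11,v8:inf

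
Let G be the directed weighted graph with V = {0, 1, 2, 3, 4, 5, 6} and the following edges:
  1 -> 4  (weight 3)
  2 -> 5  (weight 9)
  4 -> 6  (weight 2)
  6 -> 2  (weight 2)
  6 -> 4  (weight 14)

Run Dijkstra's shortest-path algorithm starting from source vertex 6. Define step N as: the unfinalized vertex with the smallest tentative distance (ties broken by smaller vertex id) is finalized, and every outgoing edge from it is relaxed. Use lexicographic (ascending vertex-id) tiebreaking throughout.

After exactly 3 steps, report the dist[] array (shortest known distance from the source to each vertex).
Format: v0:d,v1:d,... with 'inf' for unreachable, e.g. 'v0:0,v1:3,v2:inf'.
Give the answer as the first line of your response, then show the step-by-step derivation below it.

v0:inf,v1:inf,v2:2,v3:inf,v4:14,v5:11,v6:0

step 1: dist = v0:inf,v1:inf,v2:2,v3:inf,v4:14,v5:inf,v6:0
step 2: dist = v0:inf,v1:inf,v2:2,v3:inf,v4:14,v5:11,v6:0
step 3: dist = v0:inf,v1:inf,v2:2,v3:inf,v4:14,v5:11,v6:0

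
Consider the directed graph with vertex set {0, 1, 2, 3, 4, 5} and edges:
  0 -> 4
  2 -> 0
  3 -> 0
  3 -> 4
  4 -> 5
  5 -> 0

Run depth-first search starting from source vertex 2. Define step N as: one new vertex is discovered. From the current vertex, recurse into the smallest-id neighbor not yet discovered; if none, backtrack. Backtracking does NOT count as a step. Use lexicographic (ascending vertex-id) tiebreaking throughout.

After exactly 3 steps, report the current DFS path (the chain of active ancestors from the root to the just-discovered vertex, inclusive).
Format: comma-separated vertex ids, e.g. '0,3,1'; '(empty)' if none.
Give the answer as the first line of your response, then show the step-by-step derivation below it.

2,0,4

step 1: discover 2; path=2; order=2
step 2: discover 0; path=2>0; order=2,0
step 3: discover 4; path=2>0>4; order=2,0,4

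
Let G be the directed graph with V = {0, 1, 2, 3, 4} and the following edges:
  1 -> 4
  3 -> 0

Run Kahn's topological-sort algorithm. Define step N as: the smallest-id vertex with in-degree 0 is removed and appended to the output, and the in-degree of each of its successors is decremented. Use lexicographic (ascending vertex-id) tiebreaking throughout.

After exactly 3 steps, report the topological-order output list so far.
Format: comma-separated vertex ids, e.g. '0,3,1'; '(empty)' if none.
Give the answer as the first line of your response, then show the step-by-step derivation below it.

1,2,3

step 1: output 1; order=[1]; indeg=(1,0,0,0,0)
step 2: output 2; order=[1,2]; indeg=(1,0,0,0,0)
step 3: output 3; order=[1,2,3]; indeg=(0,0,0,0,0)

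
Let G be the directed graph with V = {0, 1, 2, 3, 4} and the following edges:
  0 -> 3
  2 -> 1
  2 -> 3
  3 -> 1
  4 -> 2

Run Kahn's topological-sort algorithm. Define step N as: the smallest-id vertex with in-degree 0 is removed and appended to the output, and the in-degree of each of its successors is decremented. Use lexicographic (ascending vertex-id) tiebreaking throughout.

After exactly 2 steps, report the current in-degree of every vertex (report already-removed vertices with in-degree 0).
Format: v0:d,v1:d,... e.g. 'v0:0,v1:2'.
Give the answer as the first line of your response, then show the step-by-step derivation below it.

v0:0,v1:2,v2:0,v3:1,v4:0

step 1: output 0; order=[0]; indeg=(0,2,1,1,0)
step 2: output 4; order=[0,4]; indeg=(0,2,0,1,0)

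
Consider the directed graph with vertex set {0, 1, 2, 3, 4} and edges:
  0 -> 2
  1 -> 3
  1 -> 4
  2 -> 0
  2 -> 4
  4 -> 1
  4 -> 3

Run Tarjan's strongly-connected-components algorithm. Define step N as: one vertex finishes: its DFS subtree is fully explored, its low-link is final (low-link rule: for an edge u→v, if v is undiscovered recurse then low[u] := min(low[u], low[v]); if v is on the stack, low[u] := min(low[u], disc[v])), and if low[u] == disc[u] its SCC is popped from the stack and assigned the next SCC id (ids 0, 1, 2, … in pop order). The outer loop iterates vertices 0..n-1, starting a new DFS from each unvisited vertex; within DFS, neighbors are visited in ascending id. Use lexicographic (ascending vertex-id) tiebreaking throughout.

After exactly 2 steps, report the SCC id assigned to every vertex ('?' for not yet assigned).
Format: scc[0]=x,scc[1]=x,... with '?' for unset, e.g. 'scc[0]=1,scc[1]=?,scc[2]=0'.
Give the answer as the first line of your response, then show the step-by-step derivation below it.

scc[0]=?,scc[1]=?,scc[2]=?,scc[3]=0,scc[4]=?

step 1: low=(low[0]=0,low[1]=3,low[2]=0,low[3]=4,low[4]=2); scc=(scc[0]=?,scc[1]=?,scc[2]=?,scc[3]=0,scc[4]=?)
step 2: low=(low[0]=0,low[1]=2,low[2]=0,low[3]=4,low[4]=2); scc=(scc[0]=?,scc[1]=?,scc[2]=?,scc[3]=0,scc[4]=?)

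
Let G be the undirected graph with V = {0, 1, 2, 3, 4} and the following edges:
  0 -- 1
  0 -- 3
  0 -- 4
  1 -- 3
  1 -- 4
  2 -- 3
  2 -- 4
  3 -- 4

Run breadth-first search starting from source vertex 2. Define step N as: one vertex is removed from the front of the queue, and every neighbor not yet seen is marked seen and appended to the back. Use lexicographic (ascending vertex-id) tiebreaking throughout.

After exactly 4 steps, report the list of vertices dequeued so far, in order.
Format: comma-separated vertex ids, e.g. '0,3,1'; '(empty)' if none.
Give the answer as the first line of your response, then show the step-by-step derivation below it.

2,3,4,0

step 1: dequeue 2; queue=[3,4]; order=2
step 2: dequeue 3; queue=[4,0,1]; order=2,3
step 3: dequeue 4; queue=[0,1]; order=2,3,4
step 4: dequeue 0; queue=[1]; order=2,3,4,0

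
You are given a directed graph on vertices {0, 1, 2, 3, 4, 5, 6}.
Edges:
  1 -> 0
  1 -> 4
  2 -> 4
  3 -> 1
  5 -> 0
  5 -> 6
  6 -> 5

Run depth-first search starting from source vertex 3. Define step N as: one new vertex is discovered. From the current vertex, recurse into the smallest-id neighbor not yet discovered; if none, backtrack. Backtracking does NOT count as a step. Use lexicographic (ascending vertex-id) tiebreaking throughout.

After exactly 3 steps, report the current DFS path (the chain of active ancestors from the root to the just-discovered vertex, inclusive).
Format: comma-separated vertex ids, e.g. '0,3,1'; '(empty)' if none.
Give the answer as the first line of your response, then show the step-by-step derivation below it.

3,1,0

step 1: discover 3; path=3; order=3
step 2: discover 1; path=3>1; order=3,1
step 3: discover 0; path=3>1>0; order=3,1,0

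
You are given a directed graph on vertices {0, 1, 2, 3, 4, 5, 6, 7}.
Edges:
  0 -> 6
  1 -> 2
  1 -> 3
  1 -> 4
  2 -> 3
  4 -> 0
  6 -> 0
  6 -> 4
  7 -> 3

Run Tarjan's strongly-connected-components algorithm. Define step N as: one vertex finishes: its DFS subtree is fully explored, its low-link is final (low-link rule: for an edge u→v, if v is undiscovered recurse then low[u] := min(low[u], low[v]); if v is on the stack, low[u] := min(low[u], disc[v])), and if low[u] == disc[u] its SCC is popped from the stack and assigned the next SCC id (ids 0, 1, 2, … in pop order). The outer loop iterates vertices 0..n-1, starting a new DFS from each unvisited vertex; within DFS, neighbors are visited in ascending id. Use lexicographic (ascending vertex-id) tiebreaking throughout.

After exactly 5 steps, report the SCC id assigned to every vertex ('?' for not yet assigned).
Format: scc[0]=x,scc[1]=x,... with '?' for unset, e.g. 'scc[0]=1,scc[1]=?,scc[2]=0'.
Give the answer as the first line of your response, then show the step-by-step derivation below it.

scc[0]=0,scc[1]=?,scc[2]=2,scc[3]=1,scc[4]=0,scc[5]=?,scc[6]=0,scc[7]=?

step 1: low=(low[0]=0,low[1]=?,low[2]=?,low[3]=?,low[4]=0,low[5]=?,low[6]=0,low[7]=?); scc=(scc[0]=?,scc[1]=?,scc[2]=?,scc[3]=?,scc[4]=?,scc[5]=?,scc[6]=?,scc[7]=?)
step 2: low=(low[0]=0,low[1]=?,low[2]=?,low[3]=?,low[4]=0,low[5]=?,low[6]=0,low[7]=?); scc=(scc[0]=?,scc[1]=?,scc[2]=?,scc[3]=?,scc[4]=?,scc[5]=?,scc[6]=?,scc[7]=?)
step 3: low=(low[0]=0,low[1]=?,low[2]=?,low[3]=?,low[4]=0,low[5]=?,low[6]=0,low[7]=?); scc=(scc[0]=0,scc[1]=?,scc[2]=?,scc[3]=?,scc[4]=0,scc[5]=?,scc[6]=0,scc[7]=?)
step 4: low=(low[0]=0,low[1]=3,low[2]=4,low[3]=5,low[4]=0,low[5]=?,low[6]=0,low[7]=?); scc=(scc[0]=0,scc[1]=?,scc[2]=?,scc[3]=1,scc[4]=0,scc[5]=?,scc[6]=0,scc[7]=?)
step 5: low=(low[0]=0,low[1]=3,low[2]=4,low[3]=5,low[4]=0,low[5]=?,low[6]=0,low[7]=?); scc=(scc[0]=0,scc[1]=?,scc[2]=2,scc[3]=1,scc[4]=0,scc[5]=?,scc[6]=0,scc[7]=?)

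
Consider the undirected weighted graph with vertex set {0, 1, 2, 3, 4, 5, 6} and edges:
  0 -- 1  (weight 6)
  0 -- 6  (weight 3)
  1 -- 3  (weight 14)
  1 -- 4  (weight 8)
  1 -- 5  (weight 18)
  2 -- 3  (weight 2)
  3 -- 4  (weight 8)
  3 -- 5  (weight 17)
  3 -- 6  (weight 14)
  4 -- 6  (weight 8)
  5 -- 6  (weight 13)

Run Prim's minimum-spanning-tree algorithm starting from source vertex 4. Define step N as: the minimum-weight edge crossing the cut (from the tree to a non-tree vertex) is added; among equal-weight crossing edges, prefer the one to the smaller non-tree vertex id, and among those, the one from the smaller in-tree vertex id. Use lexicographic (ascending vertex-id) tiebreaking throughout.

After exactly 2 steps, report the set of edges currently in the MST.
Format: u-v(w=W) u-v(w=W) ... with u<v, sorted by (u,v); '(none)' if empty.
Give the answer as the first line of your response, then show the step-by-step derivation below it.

0-1(w=6) 1-4(w=8)

step 1: add edge 1-4 (w=8); MST = {1-4(w=8)}
step 2: add edge 0-1 (w=6); MST = {0-1(w=6) 1-4(w=8)}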